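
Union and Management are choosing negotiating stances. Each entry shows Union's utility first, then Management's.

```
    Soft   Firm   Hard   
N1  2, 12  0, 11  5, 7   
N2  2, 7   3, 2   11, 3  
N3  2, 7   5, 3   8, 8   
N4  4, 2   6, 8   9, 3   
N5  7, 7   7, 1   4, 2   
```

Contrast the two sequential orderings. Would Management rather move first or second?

If Union leads: Management's best replies are N1→Soft, N2→Soft, N3→Hard, N4→Firm, N5→Soft; Union's induced payoffs 2, 2, 8, 6, 7; outcome (N3, Hard), payoffs (8, 8).
If Management leads: Union's best replies are Soft→N5, Firm→N5, Hard→N2; Management's induced payoffs 7, 1, 3; outcome (N5, Soft), payoffs (7, 7).
Management gets 7 moving first and 8 moving second, so Management prefers to move second.

second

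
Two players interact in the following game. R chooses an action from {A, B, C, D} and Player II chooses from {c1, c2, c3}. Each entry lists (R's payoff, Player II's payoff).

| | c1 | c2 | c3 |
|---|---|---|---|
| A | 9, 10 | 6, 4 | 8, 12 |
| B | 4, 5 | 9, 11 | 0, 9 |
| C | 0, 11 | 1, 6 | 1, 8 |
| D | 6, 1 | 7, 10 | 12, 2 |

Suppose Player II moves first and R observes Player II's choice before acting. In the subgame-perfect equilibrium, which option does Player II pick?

c2

R best-responds to each possible Player II move:
- c1: R compares 9, 4, 0, 6 and picks A; Player II would get 10.
- c2: R compares 6, 9, 1, 7 and picks B; Player II would get 11.
- c3: R compares 8, 0, 1, 12 and picks D; Player II would get 2.
Player II's induced payoffs are 10, 11, 2, so Player II commits to c2. Subgame-perfect outcome: (B, c2) with payoffs (9, 11).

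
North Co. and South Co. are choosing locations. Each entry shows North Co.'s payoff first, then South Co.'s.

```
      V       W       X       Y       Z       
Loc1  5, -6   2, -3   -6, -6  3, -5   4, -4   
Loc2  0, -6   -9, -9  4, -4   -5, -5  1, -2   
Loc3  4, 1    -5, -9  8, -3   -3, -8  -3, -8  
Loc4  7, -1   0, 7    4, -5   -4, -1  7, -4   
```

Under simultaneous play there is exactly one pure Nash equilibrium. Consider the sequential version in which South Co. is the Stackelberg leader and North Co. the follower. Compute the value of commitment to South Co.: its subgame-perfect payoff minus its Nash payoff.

Work backward from North Co.'s decision.
- V: BR = Loc4, leader payoff -1.
- W: BR = Loc1, leader payoff -3.
- X: BR = Loc3, leader payoff -3.
- Y: BR = Loc1, leader payoff -5.
- Z: BR = Loc4, leader payoff -4.
Maximizing over -1, -3, -3, -5, -4, South Co. chooses V. Subgame-perfect outcome: (Loc4, V) with payoffs (7, -1).
Under simultaneous play:
North Co.'s best replies: V→Loc4; W→Loc1; X→Loc3; Y→Loc1; Z→Loc4.
South Co.'s best replies: Loc1→W; Loc2→Z; Loc3→V; Loc4→W.
Only (Loc1, W) has each player best-responding; Nash payoffs (2, -3).
South Co.'s commitment gain: -1 − -3 = 2.

2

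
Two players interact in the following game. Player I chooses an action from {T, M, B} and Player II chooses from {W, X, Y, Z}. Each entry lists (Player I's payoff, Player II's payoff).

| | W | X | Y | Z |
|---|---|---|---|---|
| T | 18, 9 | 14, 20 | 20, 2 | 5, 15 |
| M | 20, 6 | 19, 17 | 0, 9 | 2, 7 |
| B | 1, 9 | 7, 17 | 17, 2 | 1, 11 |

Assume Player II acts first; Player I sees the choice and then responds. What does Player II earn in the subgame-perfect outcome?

17

Solve by backward induction (Player II leads).
- W: Player I compares 18, 20, 1 and picks M; Player II would get 6.
- X: Player I compares 14, 19, 7 and picks M; Player II would get 17.
- Y: Player I compares 20, 0, 17 and picks T; Player II would get 2.
- Z: Player I compares 5, 2, 1 and picks T; Player II would get 15.
Player II's induced payoffs are 6, 17, 2, 15, so Player II commits to X. Subgame-perfect outcome: (M, X) with payoffs (19, 17).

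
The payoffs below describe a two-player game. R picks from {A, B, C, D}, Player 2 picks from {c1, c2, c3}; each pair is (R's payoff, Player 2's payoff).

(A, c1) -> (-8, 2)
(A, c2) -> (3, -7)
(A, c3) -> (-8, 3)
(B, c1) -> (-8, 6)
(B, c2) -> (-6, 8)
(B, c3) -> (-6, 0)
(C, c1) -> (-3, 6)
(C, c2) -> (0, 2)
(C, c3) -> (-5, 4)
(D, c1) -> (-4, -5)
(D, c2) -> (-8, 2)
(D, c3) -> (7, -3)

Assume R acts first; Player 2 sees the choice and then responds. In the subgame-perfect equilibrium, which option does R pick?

C

Backward induction with R moving first.
- A → Player 2 plays c3 (best of 2, -7, 3); R gets -8.
- B → Player 2 plays c2 (best of 6, 8, 0); R gets -6.
- C → Player 2 plays c1 (best of 6, 2, 4); R gets -3.
- D → Player 2 plays c2 (best of -5, 2, -3); R gets -8.
R's induced payoffs are -8, -6, -3, -8, so R commits to C. Subgame-perfect outcome: (C, c1) with payoffs (-3, 6).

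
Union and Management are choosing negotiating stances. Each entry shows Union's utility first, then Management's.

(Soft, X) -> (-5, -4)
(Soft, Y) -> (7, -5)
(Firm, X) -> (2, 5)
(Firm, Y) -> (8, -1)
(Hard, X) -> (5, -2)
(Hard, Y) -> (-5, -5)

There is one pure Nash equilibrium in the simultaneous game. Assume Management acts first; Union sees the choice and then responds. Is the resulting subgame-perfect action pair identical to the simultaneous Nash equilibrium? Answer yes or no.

Solve by backward induction (Management leads).
- X: Union compares -5, 2, 5 and picks Hard; Management would get -2.
- Y: Union compares 7, 8, -5 and picks Firm; Management would get -1.
Management's induced payoffs are -2, -1, so Management commits to Y. Subgame-perfect outcome: (Firm, Y) with payoffs (8, -1).
For the simultaneous game, intersect best replies.
Union's best replies: X→Hard; Y→Firm.
Management's best replies: Soft→X; Firm→X; Hard→X.
Only (Hard, X) has each player best-responding; Nash payoffs (5, -2).
Sequential outcome (Firm, Y) differs from the Nash profile (Hard, X).

no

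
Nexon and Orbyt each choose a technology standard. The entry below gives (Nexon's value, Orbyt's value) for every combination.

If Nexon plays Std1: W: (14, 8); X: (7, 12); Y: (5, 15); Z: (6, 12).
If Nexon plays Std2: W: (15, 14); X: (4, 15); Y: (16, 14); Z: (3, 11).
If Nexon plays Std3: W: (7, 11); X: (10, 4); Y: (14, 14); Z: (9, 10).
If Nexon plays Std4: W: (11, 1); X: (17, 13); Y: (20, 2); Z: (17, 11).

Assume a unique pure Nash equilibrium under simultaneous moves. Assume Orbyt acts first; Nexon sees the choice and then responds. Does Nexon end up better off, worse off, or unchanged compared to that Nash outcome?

Solve by backward induction (Orbyt leads).
- W: Nexon compares 14, 15, 7, 11 and picks Std2; Orbyt would get 14.
- X: Nexon compares 7, 4, 10, 17 and picks Std4; Orbyt would get 13.
- Y: Nexon compares 5, 16, 14, 20 and picks Std4; Orbyt would get 2.
- Z: Nexon compares 6, 3, 9, 17 and picks Std4; Orbyt would get 11.
Maximizing over 14, 13, 2, 11, Orbyt chooses W. Subgame-perfect outcome: (Std2, W) with payoffs (15, 14).
Under simultaneous play:
Nexon's best replies: W→Std2; X→Std4; Y→Std4; Z→Std4.
Orbyt's best replies: Std1→Y; Std2→X; Std3→Y; Std4→X.
The unique mutual best reply is (Std4, X), giving (17, 13).
Nexon earns 15 sequentially versus 17 at the Nash outcome: worse off.

worse off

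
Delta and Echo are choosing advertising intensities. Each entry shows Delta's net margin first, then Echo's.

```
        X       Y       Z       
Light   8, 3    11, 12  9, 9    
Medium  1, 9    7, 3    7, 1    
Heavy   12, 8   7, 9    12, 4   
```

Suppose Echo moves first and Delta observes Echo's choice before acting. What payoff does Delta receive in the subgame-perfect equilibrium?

Work backward from Delta's decision.
- X: BR = Heavy, leader payoff 8.
- Y: BR = Light, leader payoff 12.
- Z: BR = Heavy, leader payoff 4.
Echo's induced payoffs are 8, 12, 4, so Echo commits to Y. Subgame-perfect outcome: (Light, Y) with payoffs (11, 12).

11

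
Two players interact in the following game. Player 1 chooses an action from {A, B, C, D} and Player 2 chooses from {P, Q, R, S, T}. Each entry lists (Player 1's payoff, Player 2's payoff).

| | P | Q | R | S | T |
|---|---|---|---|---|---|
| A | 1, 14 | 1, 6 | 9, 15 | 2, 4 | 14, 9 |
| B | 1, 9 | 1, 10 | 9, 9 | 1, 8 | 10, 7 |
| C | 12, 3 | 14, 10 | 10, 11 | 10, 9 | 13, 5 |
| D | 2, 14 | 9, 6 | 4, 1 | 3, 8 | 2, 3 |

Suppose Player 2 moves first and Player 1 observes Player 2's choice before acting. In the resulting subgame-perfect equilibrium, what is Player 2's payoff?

Backward induction with Player 2 moving first.
- P: Player 1 compares 1, 1, 12, 2 and picks C; Player 2 would get 3.
- Q: Player 1 compares 1, 1, 14, 9 and picks C; Player 2 would get 10.
- R: Player 1 compares 9, 9, 10, 4 and picks C; Player 2 would get 11.
- S: Player 1 compares 2, 1, 10, 3 and picks C; Player 2 would get 9.
- T: Player 1 compares 14, 10, 13, 2 and picks A; Player 2 would get 9.
Player 2's induced payoffs are 3, 10, 11, 9, 9, so Player 2 commits to R. Subgame-perfect outcome: (C, R) with payoffs (10, 11).

11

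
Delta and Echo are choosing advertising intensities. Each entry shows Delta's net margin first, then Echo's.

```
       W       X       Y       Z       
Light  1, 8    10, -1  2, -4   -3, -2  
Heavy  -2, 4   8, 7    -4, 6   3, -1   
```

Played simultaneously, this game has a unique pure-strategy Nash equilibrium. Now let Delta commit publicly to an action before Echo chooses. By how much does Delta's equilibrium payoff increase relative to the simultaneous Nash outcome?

Echo best-responds to each possible Delta move:
- Light: Echo compares 8, -1, -4, -2 and picks W; Delta would get 1.
- Heavy: Echo compares 4, 7, 6, -1 and picks X; Delta would get 8.
Among 1, 8, the best is 8 at Heavy. Subgame-perfect outcome: (Heavy, X) with payoffs (8, 7).
Now find the simultaneous Nash equilibrium.
Delta's best replies: W→Light; X→Light; Y→Light; Z→Heavy.
Echo's best replies: Light→W; Heavy→X.
The unique mutual best reply is (Light, W), giving (1, 8).
Delta's commitment gain: 8 − 1 = 7.

7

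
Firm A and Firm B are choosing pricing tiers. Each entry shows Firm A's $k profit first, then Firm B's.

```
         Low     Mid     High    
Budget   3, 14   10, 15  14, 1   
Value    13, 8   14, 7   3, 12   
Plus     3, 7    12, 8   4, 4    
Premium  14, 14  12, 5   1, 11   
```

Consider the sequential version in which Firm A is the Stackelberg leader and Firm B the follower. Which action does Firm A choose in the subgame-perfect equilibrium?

Firm B best-responds to each possible Firm A move:
- Budget: BR = Mid, leader payoff 10.
- Value: BR = High, leader payoff 3.
- Plus: BR = Mid, leader payoff 12.
- Premium: BR = Low, leader payoff 14.
Maximizing over 10, 3, 12, 14, Firm A chooses Premium. Subgame-perfect outcome: (Premium, Low) with payoffs (14, 14).

Premium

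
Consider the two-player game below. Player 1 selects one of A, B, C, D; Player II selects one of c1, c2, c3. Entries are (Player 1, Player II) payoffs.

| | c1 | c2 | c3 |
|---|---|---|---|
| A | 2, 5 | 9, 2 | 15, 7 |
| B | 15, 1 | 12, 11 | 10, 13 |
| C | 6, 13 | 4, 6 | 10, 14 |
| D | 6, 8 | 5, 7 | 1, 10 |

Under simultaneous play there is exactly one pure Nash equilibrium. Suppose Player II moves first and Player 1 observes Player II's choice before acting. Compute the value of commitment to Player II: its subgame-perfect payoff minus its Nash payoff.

Solve by backward induction (Player II leads).
- c1: Player 1 compares 2, 15, 6, 6 and picks B; Player II would get 1.
- c2: Player 1 compares 9, 12, 4, 5 and picks B; Player II would get 11.
- c3: Player 1 compares 15, 10, 10, 1 and picks A; Player II would get 7.
Maximizing over 1, 11, 7, Player II chooses c2. Subgame-perfect outcome: (B, c2) with payoffs (12, 11).
For the simultaneous game, intersect best replies.
Player 1's best replies: c1→B; c2→B; c3→A.
Player II's best replies: A→c3; B→c3; C→c3; D→c3.
Only (A, c3) has each player best-responding; Nash payoffs (15, 7).
Player II's commitment gain: 11 − 7 = 4.

4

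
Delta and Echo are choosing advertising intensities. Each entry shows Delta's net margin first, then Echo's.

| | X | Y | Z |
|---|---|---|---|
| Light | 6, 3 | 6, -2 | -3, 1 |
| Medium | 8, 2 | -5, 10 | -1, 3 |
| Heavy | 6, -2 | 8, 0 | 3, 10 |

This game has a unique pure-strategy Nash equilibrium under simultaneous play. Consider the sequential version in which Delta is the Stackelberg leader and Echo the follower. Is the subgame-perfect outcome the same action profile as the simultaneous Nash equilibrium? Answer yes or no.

Backward induction with Delta moving first.
- Light → Echo plays X (best of 3, -2, 1); Delta gets 6.
- Medium → Echo plays Y (best of 2, 10, 3); Delta gets -5.
- Heavy → Echo plays Z (best of -2, 0, 10); Delta gets 3.
Delta's induced payoffs are 6, -5, 3, so Delta commits to Light. Subgame-perfect outcome: (Light, X) with payoffs (6, 3).
Now find the simultaneous Nash equilibrium.
Delta's best replies: X→Medium; Y→Heavy; Z→Heavy.
Echo's best replies: Light→X; Medium→Y; Heavy→Z.
The unique mutual best reply is (Heavy, Z), giving (3, 10).
Sequential outcome (Light, X) differs from the Nash profile (Heavy, Z).

no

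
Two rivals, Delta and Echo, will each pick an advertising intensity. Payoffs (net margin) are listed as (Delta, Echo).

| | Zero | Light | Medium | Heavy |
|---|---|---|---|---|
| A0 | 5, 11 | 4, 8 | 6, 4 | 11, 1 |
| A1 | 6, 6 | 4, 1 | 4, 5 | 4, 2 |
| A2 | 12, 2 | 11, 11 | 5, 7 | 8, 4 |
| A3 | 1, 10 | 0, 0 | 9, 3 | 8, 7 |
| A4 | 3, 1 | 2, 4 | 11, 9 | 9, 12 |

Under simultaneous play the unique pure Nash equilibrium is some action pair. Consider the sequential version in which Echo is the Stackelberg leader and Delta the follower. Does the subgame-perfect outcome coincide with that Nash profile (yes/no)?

Work backward from Delta's decision.
- Zero → Delta plays A2 (best of 5, 6, 12, 1, 3); Echo gets 2.
- Light → Delta plays A2 (best of 4, 4, 11, 0, 2); Echo gets 11.
- Medium → Delta plays A4 (best of 6, 4, 5, 9, 11); Echo gets 9.
- Heavy → Delta plays A0 (best of 11, 4, 8, 8, 9); Echo gets 1.
Among 2, 11, 9, 1, the best is 11 at Light. Subgame-perfect outcome: (A2, Light) with payoffs (11, 11).
For the simultaneous game, intersect best replies.
Delta's best replies: Zero→A2; Light→A2; Medium→A4; Heavy→A0.
Echo's best replies: A0→Zero; A1→Zero; A2→Light; A3→Zero; A4→Heavy.
Only (A2, Light) has each player best-responding; Nash payoffs (11, 11).
Sequential outcome (A2, Light) coincides with the Nash profile (A2, Light).

yes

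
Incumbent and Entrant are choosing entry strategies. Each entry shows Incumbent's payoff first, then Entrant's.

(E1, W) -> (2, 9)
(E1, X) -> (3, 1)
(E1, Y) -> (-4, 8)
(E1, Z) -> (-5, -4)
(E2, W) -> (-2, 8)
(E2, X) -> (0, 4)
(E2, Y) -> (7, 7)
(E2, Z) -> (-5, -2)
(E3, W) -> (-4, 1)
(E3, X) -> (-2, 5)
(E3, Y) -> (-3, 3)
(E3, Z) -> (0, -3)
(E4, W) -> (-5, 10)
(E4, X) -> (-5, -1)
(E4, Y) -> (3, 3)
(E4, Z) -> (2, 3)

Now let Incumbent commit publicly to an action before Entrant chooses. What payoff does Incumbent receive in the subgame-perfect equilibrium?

2

Work backward from Entrant's decision.
- E1: Entrant compares 9, 1, 8, -4 and picks W; Incumbent would get 2.
- E2: Entrant compares 8, 4, 7, -2 and picks W; Incumbent would get -2.
- E3: Entrant compares 1, 5, 3, -3 and picks X; Incumbent would get -2.
- E4: Entrant compares 10, -1, 3, 3 and picks W; Incumbent would get -5.
Among 2, -2, -2, -5, the best is 2 at E1. Subgame-perfect outcome: (E1, W) with payoffs (2, 9).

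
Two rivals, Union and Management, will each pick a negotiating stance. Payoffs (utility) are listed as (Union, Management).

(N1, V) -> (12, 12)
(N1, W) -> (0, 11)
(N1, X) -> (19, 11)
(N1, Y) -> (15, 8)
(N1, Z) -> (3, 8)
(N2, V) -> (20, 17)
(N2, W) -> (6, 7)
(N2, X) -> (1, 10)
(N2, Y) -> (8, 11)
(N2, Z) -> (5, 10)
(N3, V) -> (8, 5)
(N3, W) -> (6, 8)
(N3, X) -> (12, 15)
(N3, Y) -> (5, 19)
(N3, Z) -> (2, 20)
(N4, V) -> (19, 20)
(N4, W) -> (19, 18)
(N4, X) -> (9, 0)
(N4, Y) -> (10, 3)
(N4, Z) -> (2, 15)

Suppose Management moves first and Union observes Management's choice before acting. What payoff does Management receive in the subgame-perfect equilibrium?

18

Backward induction with Management moving first.
- V: BR = N2, leader payoff 17.
- W: BR = N4, leader payoff 18.
- X: BR = N1, leader payoff 11.
- Y: BR = N1, leader payoff 8.
- Z: BR = N2, leader payoff 10.
Management's induced payoffs are 17, 18, 11, 8, 10, so Management commits to W. Subgame-perfect outcome: (N4, W) with payoffs (19, 18).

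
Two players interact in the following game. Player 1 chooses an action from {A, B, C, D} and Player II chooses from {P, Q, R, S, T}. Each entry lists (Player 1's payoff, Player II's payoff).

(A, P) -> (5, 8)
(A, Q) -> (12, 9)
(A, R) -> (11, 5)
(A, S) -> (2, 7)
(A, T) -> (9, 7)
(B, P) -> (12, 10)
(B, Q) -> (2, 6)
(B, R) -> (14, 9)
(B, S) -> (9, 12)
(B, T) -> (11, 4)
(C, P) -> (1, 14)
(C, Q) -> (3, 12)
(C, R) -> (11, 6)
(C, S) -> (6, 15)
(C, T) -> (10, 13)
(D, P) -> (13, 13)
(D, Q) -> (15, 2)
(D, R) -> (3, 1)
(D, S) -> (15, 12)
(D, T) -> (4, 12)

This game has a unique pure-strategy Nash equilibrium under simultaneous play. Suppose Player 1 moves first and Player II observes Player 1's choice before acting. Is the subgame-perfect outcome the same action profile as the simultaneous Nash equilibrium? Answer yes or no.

Backward induction with Player 1 moving first.
- A: Player II compares 8, 9, 5, 7, 7 and picks Q; Player 1 would get 12.
- B: Player II compares 10, 6, 9, 12, 4 and picks S; Player 1 would get 9.
- C: Player II compares 14, 12, 6, 15, 13 and picks S; Player 1 would get 6.
- D: Player II compares 13, 2, 1, 12, 12 and picks P; Player 1 would get 13.
Maximizing over 12, 9, 6, 13, Player 1 chooses D. Subgame-perfect outcome: (D, P) with payoffs (13, 13).
For the simultaneous game, intersect best replies.
Player 1's best replies: P→D; Q→D; R→B; S→D; T→B.
Player II's best replies: A→Q; B→S; C→S; D→P.
The unique mutual best reply is (D, P), giving (13, 13).
Sequential outcome (D, P) coincides with the Nash profile (D, P).

yes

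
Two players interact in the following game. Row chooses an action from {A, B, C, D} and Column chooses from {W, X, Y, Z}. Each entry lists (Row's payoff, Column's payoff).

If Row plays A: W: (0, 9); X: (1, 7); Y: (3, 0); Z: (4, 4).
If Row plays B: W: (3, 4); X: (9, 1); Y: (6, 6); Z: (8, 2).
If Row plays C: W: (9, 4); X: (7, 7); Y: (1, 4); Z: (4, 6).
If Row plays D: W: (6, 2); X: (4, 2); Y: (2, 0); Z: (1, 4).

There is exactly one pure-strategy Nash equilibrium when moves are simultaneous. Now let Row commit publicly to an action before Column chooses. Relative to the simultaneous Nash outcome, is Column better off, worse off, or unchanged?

better off

Backward induction with Row moving first.
- A → Column plays W (best of 9, 7, 0, 4); Row gets 0.
- B → Column plays Y (best of 4, 1, 6, 2); Row gets 6.
- C → Column plays X (best of 4, 7, 4, 6); Row gets 7.
- D → Column plays Z (best of 2, 2, 0, 4); Row gets 1.
Maximizing over 0, 6, 7, 1, Row chooses C. Subgame-perfect outcome: (C, X) with payoffs (7, 7).
For the simultaneous game, intersect best replies.
Row's best replies: W→C; X→B; Y→B; Z→B.
Column's best replies: A→W; B→Y; C→X; D→Z.
Only (B, Y) has each player best-responding; Nash payoffs (6, 6).
Column earns 7 sequentially versus 6 at the Nash outcome: better off.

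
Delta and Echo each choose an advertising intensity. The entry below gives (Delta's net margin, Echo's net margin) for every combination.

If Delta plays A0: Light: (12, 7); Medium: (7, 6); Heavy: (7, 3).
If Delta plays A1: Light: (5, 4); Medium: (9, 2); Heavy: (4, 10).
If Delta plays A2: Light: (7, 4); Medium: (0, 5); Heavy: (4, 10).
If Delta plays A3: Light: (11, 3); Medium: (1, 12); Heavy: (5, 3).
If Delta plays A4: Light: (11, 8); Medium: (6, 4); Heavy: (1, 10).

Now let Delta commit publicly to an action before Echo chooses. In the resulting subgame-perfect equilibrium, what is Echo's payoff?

7

Work backward from Echo's decision.
- A0: BR = Light, leader payoff 12.
- A1: BR = Heavy, leader payoff 4.
- A2: BR = Heavy, leader payoff 4.
- A3: BR = Medium, leader payoff 1.
- A4: BR = Heavy, leader payoff 1.
Maximizing over 12, 4, 4, 1, 1, Delta chooses A0. Subgame-perfect outcome: (A0, Light) with payoffs (12, 7).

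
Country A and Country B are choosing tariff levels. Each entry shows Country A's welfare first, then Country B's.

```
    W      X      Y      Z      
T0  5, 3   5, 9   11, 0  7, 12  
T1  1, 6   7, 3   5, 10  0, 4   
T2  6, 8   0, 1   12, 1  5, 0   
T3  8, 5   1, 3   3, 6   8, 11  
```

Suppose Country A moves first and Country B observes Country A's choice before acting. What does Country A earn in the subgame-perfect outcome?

Country B best-responds to each possible Country A move:
- T0: BR = Z, leader payoff 7.
- T1: BR = Y, leader payoff 5.
- T2: BR = W, leader payoff 6.
- T3: BR = Z, leader payoff 8.
Country A's induced payoffs are 7, 5, 6, 8, so Country A commits to T3. Subgame-perfect outcome: (T3, Z) with payoffs (8, 11).

8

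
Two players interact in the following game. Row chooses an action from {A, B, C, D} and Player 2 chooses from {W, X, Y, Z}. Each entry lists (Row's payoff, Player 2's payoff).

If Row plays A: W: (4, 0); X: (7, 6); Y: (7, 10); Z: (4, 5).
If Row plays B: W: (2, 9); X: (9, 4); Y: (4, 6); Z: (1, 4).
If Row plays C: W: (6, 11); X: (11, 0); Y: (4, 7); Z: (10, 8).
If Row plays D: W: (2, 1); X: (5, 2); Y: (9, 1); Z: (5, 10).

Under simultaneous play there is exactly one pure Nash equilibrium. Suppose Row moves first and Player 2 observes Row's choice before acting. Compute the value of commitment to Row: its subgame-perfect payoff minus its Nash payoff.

Solve by backward induction (Row leads).
- A: Player 2 compares 0, 6, 10, 5 and picks Y; Row would get 7.
- B: Player 2 compares 9, 4, 6, 4 and picks W; Row would get 2.
- C: Player 2 compares 11, 0, 7, 8 and picks W; Row would get 6.
- D: Player 2 compares 1, 2, 1, 10 and picks Z; Row would get 5.
Among 7, 2, 6, 5, the best is 7 at A. Subgame-perfect outcome: (A, Y) with payoffs (7, 10).
Now find the simultaneous Nash equilibrium.
Row's best replies: W→C; X→C; Y→D; Z→C.
Player 2's best replies: A→Y; B→W; C→W; D→Z.
Only (C, W) has each player best-responding; Nash payoffs (6, 11).
Row's commitment gain: 7 − 6 = 1.

1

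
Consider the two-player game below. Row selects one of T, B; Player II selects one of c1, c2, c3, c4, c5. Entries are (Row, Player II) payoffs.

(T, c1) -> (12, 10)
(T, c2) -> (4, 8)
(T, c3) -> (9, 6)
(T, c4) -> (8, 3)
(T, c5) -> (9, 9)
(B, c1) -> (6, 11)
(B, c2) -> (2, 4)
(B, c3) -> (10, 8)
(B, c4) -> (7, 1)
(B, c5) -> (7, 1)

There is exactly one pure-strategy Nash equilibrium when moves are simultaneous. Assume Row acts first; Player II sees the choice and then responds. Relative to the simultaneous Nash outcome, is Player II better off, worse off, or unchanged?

Solve by backward induction (Row leads).
- T: BR = c1, leader payoff 12.
- B: BR = c1, leader payoff 6.
Among 12, 6, the best is 12 at T. Subgame-perfect outcome: (T, c1) with payoffs (12, 10).
Now find the simultaneous Nash equilibrium.
Row's best replies: c1→T; c2→T; c3→B; c4→T; c5→T.
Player II's best replies: T→c1; B→c1.
Only (T, c1) has each player best-responding; Nash payoffs (12, 10).
Player II earns 10 sequentially versus 10 at the Nash outcome: unchanged.

unchanged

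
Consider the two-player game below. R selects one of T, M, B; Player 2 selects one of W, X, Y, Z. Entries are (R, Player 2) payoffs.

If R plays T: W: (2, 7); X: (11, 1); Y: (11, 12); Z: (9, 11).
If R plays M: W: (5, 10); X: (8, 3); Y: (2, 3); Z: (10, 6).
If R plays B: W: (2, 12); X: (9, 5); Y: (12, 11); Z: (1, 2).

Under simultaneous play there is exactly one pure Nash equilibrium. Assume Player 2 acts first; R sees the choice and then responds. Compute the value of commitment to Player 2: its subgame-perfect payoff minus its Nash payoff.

1

Backward induction with Player 2 moving first.
- W: R compares 2, 5, 2 and picks M; Player 2 would get 10.
- X: R compares 11, 8, 9 and picks T; Player 2 would get 1.
- Y: R compares 11, 2, 12 and picks B; Player 2 would get 11.
- Z: R compares 9, 10, 1 and picks M; Player 2 would get 6.
Among 10, 1, 11, 6, the best is 11 at Y. Subgame-perfect outcome: (B, Y) with payoffs (12, 11).
For the simultaneous game, intersect best replies.
R's best replies: W→M; X→T; Y→B; Z→M.
Player 2's best replies: T→Y; M→W; B→W.
Only (M, W) has each player best-responding; Nash payoffs (5, 10).
Player 2's commitment gain: 11 − 10 = 1.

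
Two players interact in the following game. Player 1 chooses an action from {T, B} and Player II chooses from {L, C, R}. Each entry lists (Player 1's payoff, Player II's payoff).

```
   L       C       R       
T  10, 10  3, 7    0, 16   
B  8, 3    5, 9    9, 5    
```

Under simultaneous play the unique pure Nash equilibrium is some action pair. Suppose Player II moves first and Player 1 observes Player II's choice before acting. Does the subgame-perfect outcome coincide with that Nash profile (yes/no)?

no

Work backward from Player 1's decision.
- L: BR = T, leader payoff 10.
- C: BR = B, leader payoff 9.
- R: BR = B, leader payoff 5.
Player II's induced payoffs are 10, 9, 5, so Player II commits to L. Subgame-perfect outcome: (T, L) with payoffs (10, 10).
Under simultaneous play:
Player 1's best replies: L→T; C→B; R→B.
Player II's best replies: T→R; B→C.
Only (B, C) has each player best-responding; Nash payoffs (5, 9).
Sequential outcome (T, L) differs from the Nash profile (B, C).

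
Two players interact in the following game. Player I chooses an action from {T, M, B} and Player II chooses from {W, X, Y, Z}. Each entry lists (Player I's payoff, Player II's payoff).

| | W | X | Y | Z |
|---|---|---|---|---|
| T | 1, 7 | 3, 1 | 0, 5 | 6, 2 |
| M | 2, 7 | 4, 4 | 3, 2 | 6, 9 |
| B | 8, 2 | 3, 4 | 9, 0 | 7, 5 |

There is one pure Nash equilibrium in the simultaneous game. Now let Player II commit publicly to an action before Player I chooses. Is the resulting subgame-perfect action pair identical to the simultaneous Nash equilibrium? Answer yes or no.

yes

Backward induction with Player II moving first.
- W: BR = B, leader payoff 2.
- X: BR = M, leader payoff 4.
- Y: BR = B, leader payoff 0.
- Z: BR = B, leader payoff 5.
Among 2, 4, 0, 5, the best is 5 at Z. Subgame-perfect outcome: (B, Z) with payoffs (7, 5).
Under simultaneous play:
Player I's best replies: W→B; X→M; Y→B; Z→B.
Player II's best replies: T→W; M→Z; B→Z.
Only (B, Z) has each player best-responding; Nash payoffs (7, 5).
Sequential outcome (B, Z) coincides with the Nash profile (B, Z).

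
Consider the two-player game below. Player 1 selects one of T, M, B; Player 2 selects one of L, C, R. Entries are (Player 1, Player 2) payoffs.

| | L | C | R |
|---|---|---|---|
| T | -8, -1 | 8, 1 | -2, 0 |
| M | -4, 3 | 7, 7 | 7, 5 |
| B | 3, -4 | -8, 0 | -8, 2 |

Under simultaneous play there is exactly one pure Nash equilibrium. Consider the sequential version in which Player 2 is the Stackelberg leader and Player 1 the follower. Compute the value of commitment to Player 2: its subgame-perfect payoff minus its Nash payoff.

4

Work backward from Player 1's decision.
- L → Player 1 plays B (best of -8, -4, 3); Player 2 gets -4.
- C → Player 1 plays T (best of 8, 7, -8); Player 2 gets 1.
- R → Player 1 plays M (best of -2, 7, -8); Player 2 gets 5.
Player 2's induced payoffs are -4, 1, 5, so Player 2 commits to R. Subgame-perfect outcome: (M, R) with payoffs (7, 5).
For the simultaneous game, intersect best replies.
Player 1's best replies: L→B; C→T; R→M.
Player 2's best replies: T→C; M→C; B→R.
Only (T, C) has each player best-responding; Nash payoffs (8, 1).
Player 2's commitment gain: 5 − 1 = 4.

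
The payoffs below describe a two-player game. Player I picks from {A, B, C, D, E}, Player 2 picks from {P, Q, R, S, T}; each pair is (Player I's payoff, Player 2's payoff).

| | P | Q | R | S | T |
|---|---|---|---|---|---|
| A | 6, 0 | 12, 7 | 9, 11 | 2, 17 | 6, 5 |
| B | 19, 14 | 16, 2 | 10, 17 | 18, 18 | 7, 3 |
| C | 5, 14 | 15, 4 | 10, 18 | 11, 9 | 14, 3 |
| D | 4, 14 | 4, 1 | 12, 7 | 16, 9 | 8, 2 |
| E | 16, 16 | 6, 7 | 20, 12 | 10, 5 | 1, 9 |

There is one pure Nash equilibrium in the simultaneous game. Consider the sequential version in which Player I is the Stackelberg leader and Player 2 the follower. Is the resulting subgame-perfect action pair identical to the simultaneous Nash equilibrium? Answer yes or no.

yes

Player 2 best-responds to each possible Player I move:
- A: Player 2 compares 0, 7, 11, 17, 5 and picks S; Player I would get 2.
- B: Player 2 compares 14, 2, 17, 18, 3 and picks S; Player I would get 18.
- C: Player 2 compares 14, 4, 18, 9, 3 and picks R; Player I would get 10.
- D: Player 2 compares 14, 1, 7, 9, 2 and picks P; Player I would get 4.
- E: Player 2 compares 16, 7, 12, 5, 9 and picks P; Player I would get 16.
Among 2, 18, 10, 4, 16, the best is 18 at B. Subgame-perfect outcome: (B, S) with payoffs (18, 18).
Now find the simultaneous Nash equilibrium.
Player I's best replies: P→B; Q→B; R→E; S→B; T→C.
Player 2's best replies: A→S; B→S; C→R; D→P; E→P.
The unique mutual best reply is (B, S), giving (18, 18).
Sequential outcome (B, S) coincides with the Nash profile (B, S).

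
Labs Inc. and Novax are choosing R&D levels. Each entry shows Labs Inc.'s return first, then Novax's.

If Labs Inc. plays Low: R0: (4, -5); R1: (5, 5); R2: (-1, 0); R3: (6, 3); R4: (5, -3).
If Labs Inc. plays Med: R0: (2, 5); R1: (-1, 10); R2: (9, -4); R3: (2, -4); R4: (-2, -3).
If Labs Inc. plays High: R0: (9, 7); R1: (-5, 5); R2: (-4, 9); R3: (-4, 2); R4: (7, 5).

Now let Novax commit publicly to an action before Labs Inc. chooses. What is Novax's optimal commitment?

R0

Solve by backward induction (Novax leads).
- R0: Labs Inc. compares 4, 2, 9 and picks High; Novax would get 7.
- R1: Labs Inc. compares 5, -1, -5 and picks Low; Novax would get 5.
- R2: Labs Inc. compares -1, 9, -4 and picks Med; Novax would get -4.
- R3: Labs Inc. compares 6, 2, -4 and picks Low; Novax would get 3.
- R4: Labs Inc. compares 5, -2, 7 and picks High; Novax would get 5.
Among 7, 5, -4, 3, 5, the best is 7 at R0. Subgame-perfect outcome: (High, R0) with payoffs (9, 7).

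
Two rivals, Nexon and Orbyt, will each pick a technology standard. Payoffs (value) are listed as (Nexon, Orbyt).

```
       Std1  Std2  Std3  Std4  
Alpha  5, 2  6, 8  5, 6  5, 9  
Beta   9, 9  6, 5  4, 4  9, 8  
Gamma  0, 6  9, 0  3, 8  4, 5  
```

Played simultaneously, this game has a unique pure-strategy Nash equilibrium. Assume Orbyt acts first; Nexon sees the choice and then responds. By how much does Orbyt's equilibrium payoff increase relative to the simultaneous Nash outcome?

0

Work backward from Nexon's decision.
- Std1: Nexon compares 5, 9, 0 and picks Beta; Orbyt would get 9.
- Std2: Nexon compares 6, 6, 9 and picks Gamma; Orbyt would get 0.
- Std3: Nexon compares 5, 4, 3 and picks Alpha; Orbyt would get 6.
- Std4: Nexon compares 5, 9, 4 and picks Beta; Orbyt would get 8.
Orbyt's induced payoffs are 9, 0, 6, 8, so Orbyt commits to Std1. Subgame-perfect outcome: (Beta, Std1) with payoffs (9, 9).
Under simultaneous play:
Nexon's best replies: Std1→Beta; Std2→Gamma; Std3→Alpha; Std4→Beta.
Orbyt's best replies: Alpha→Std4; Beta→Std1; Gamma→Std3.
Only (Beta, Std1) has each player best-responding; Nash payoffs (9, 9).
Orbyt's commitment gain: 9 − 9 = 0.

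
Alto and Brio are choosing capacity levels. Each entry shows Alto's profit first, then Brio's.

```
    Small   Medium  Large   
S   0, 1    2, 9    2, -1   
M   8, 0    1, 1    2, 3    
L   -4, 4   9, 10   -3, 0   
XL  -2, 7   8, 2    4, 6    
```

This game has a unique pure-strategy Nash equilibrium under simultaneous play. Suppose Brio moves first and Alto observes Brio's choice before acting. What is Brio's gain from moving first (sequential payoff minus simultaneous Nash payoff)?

Solve by backward induction (Brio leads).
- Small: Alto compares 0, 8, -4, -2 and picks M; Brio would get 0.
- Medium: Alto compares 2, 1, 9, 8 and picks L; Brio would get 10.
- Large: Alto compares 2, 2, -3, 4 and picks XL; Brio would get 6.
Brio's induced payoffs are 0, 10, 6, so Brio commits to Medium. Subgame-perfect outcome: (L, Medium) with payoffs (9, 10).
Now find the simultaneous Nash equilibrium.
Alto's best replies: Small→M; Medium→L; Large→XL.
Brio's best replies: S→Medium; M→Large; L→Medium; XL→Small.
Only (L, Medium) has each player best-responding; Nash payoffs (9, 10).
Brio's commitment gain: 10 − 10 = 0.

0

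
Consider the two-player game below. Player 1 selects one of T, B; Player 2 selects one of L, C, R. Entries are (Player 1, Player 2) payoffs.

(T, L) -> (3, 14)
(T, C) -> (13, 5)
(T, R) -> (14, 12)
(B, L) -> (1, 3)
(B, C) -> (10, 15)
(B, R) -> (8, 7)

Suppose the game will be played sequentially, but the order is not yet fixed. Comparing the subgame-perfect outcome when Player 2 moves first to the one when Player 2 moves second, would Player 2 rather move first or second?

second

If Player 1 leads: Player 2's best replies are T→L, B→C; Player 1's induced payoffs 3, 10; outcome (B, C), payoffs (10, 15).
If Player 2 leads: Player 1's best replies are L→T, C→T, R→T; Player 2's induced payoffs 14, 5, 12; outcome (T, L), payoffs (3, 14).
Player 2 gets 14 moving first and 15 moving second, so Player 2 prefers to move second.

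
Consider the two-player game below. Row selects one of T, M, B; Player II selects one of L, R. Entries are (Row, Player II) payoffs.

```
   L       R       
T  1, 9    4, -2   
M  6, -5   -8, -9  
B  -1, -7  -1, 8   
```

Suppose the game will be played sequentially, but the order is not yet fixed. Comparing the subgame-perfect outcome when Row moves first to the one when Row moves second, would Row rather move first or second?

first

If Row leads: Player II's best replies are T→L, M→L, B→R; Row's induced payoffs 1, 6, -1; outcome (M, L), payoffs (6, -5).
If Player II leads: Row's best replies are L→M, R→T; Player II's induced payoffs -5, -2; outcome (T, R), payoffs (4, -2).
Row gets 6 moving first and 4 moving second, so Row prefers to move first.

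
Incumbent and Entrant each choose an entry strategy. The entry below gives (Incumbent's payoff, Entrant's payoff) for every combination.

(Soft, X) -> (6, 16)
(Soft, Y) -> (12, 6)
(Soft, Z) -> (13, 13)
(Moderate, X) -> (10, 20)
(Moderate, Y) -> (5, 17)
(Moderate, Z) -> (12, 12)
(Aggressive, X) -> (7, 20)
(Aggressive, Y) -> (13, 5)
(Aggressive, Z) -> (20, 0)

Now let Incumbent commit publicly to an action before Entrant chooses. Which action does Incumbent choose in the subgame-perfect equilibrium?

Moderate

Backward induction with Incumbent moving first.
- Soft: Entrant compares 16, 6, 13 and picks X; Incumbent would get 6.
- Moderate: Entrant compares 20, 17, 12 and picks X; Incumbent would get 10.
- Aggressive: Entrant compares 20, 5, 0 and picks X; Incumbent would get 7.
Incumbent's induced payoffs are 6, 10, 7, so Incumbent commits to Moderate. Subgame-perfect outcome: (Moderate, X) with payoffs (10, 20).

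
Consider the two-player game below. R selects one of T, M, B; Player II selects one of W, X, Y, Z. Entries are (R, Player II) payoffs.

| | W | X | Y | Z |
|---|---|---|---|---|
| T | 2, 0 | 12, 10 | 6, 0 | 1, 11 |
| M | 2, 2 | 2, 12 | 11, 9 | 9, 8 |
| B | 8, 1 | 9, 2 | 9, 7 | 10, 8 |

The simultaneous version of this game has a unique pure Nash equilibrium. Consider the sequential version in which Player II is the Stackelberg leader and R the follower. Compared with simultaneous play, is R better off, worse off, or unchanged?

better off

Solve by backward induction (Player II leads).
- W → R plays B (best of 2, 2, 8); Player II gets 1.
- X → R plays T (best of 12, 2, 9); Player II gets 10.
- Y → R plays M (best of 6, 11, 9); Player II gets 9.
- Z → R plays B (best of 1, 9, 10); Player II gets 8.
Among 1, 10, 9, 8, the best is 10 at X. Subgame-perfect outcome: (T, X) with payoffs (12, 10).
Now find the simultaneous Nash equilibrium.
R's best replies: W→B; X→T; Y→M; Z→B.
Player II's best replies: T→Z; M→X; B→Z.
The unique mutual best reply is (B, Z), giving (10, 8).
R earns 12 sequentially versus 10 at the Nash outcome: better off.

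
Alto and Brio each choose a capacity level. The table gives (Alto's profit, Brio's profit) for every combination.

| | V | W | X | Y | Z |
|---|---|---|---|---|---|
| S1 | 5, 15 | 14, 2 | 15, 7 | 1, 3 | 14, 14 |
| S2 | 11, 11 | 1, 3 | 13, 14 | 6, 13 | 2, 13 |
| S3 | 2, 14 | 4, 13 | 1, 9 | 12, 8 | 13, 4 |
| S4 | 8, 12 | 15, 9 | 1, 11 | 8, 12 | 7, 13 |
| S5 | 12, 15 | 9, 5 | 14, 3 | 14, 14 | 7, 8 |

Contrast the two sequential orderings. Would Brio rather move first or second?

first

If Alto leads: Brio's best replies are S1→V, S2→X, S3→V, S4→Z, S5→V; Alto's induced payoffs 5, 13, 2, 7, 12; outcome (S2, X), payoffs (13, 14).
If Brio leads: Alto's best replies are V→S5, W→S4, X→S1, Y→S5, Z→S1; Brio's induced payoffs 15, 9, 7, 14, 14; outcome (S5, V), payoffs (12, 15).
Brio gets 15 moving first and 14 moving second, so Brio prefers to move first.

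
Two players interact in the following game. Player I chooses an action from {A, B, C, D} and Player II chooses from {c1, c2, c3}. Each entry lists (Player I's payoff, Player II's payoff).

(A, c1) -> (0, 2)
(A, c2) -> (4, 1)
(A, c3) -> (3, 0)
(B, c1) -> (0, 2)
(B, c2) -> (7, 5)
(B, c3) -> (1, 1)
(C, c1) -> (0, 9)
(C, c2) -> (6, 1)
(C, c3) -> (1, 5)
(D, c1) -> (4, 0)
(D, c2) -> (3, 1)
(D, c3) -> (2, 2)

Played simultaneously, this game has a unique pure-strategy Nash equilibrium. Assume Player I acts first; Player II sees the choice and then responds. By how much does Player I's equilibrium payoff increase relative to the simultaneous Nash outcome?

Backward induction with Player I moving first.
- A: Player II compares 2, 1, 0 and picks c1; Player I would get 0.
- B: Player II compares 2, 5, 1 and picks c2; Player I would get 7.
- C: Player II compares 9, 1, 5 and picks c1; Player I would get 0.
- D: Player II compares 0, 1, 2 and picks c3; Player I would get 2.
Player I's induced payoffs are 0, 7, 0, 2, so Player I commits to B. Subgame-perfect outcome: (B, c2) with payoffs (7, 5).
Under simultaneous play:
Player I's best replies: c1→D; c2→B; c3→A.
Player II's best replies: A→c1; B→c2; C→c1; D→c3.
Only (B, c2) has each player best-responding; Nash payoffs (7, 5).
Player I's commitment gain: 7 − 7 = 0.

0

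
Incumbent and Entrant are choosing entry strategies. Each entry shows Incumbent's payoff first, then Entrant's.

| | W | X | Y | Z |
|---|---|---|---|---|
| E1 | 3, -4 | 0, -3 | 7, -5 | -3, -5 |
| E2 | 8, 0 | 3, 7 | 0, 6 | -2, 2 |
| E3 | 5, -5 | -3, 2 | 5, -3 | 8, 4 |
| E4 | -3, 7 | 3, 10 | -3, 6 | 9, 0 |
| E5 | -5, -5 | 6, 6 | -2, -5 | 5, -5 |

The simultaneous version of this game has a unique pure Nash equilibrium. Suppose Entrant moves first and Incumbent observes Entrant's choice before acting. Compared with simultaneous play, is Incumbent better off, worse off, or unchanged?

Incumbent best-responds to each possible Entrant move:
- W: BR = E2, leader payoff 0.
- X: BR = E5, leader payoff 6.
- Y: BR = E1, leader payoff -5.
- Z: BR = E4, leader payoff 0.
Maximizing over 0, 6, -5, 0, Entrant chooses X. Subgame-perfect outcome: (E5, X) with payoffs (6, 6).
Under simultaneous play:
Incumbent's best replies: W→E2; X→E5; Y→E1; Z→E4.
Entrant's best replies: E1→X; E2→X; E3→Z; E4→X; E5→X.
The unique mutual best reply is (E5, X), giving (6, 6).
Incumbent earns 6 sequentially versus 6 at the Nash outcome: unchanged.

unchanged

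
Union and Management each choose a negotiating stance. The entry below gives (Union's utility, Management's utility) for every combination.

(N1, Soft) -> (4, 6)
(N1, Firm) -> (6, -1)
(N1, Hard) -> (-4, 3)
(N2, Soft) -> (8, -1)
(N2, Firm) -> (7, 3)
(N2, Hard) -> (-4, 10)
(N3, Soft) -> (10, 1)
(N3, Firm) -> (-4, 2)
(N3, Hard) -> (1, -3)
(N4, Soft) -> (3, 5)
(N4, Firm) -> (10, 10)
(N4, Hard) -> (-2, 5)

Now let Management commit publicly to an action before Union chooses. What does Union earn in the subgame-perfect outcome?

Solve by backward induction (Management leads).
- Soft → Union plays N3 (best of 4, 8, 10, 3); Management gets 1.
- Firm → Union plays N4 (best of 6, 7, -4, 10); Management gets 10.
- Hard → Union plays N3 (best of -4, -4, 1, -2); Management gets -3.
Among 1, 10, -3, the best is 10 at Firm. Subgame-perfect outcome: (N4, Firm) with payoffs (10, 10).

10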